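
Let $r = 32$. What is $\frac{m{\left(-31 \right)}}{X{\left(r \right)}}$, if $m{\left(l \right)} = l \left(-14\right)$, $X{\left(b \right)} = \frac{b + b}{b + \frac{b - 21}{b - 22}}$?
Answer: $\frac{71827}{320} \approx 224.46$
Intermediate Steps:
$X{\left(b \right)} = \frac{2 b}{b + \frac{-21 + b}{-22 + b}}$
$m{\left(l \right)} = - 14 l$
$\frac{m{\left(-31 \right)}}{X{\left(r \right)}} = \frac{\left(-14\right) \left(-31\right)}{2 \cdot 32 \frac{1}{-21 + 32^{2} - 672} \left(-22 + 32\right)} = \frac{434}{2 \cdot 32 \frac{1}{-21 + 1024 - 672} \cdot 10} = \frac{434}{2 \cdot 32 \cdot \frac{1}{331} \cdot 10} = \frac{434}{\frac{640}{331}} = 434 \cdot \frac{331}{640} = \frac{71827}{320}$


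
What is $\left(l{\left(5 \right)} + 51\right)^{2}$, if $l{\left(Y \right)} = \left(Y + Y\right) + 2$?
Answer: $3969$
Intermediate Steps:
$l{\left(Y \right)} = 2 + 2 Y$ ($l{\left(Y \right)} = 2 Y + 2 = 2 + 2 Y$)
$\left(l{\left(5 \right)} + 51\right)^{2} = \left(\left(2 + 2 \cdot 5\right) + 51\right)^{2} = \left(\left(2 + 10\right) + 51\right)^{2} = \left(12 + 51\right)^{2} = 63^{2} = 3969$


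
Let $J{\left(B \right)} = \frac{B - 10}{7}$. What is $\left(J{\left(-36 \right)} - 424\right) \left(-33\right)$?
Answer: $\frac{99462}{7} \approx 14209.0$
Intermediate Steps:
$J{\left(B \right)} = - \frac{10}{7} + \frac{B}{7}$ ($J{\left(B \right)} = \left(B - 10\right) \frac{1}{7} = \left(-10 + B\right) \frac{1}{7} = - \frac{10}{7} + \frac{B}{7}$)
$\left(J{\left(-36 \right)} - 424\right) \left(-33\right) = \left(\left(- \frac{10}{7} + \frac{1}{7} \left(-36\right)\right) - 424\right) \left(-33\right) = \left(\left(- \frac{10}{7} - \frac{36}{7}\right) - 424\right) \left(-33\right) = \left(- \frac{46}{7} - 424\right) \left(-33\right) = \left(- \frac{3014}{7}\right) \left(-33\right) = \frac{99462}{7}$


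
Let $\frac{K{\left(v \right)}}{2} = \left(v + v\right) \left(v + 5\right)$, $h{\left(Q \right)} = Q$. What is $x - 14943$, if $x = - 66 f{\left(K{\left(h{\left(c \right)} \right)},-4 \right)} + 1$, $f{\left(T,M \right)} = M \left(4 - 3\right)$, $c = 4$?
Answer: $-14678$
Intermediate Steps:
$K{\left(v \right)} = 4 v \left(5 + v\right)$ ($K{\left(v \right)} = 2 \left(v + v\right) \left(v + 5\right) = 2 \cdot 2 v \left(5 + v\right) = 4 v \left(5 + v\right)$)
$f{\left(T,M \right)} = M$ ($f{\left(T,M \right)} = M 1 = M$)
$x = 265$ ($x = \left(-66\right) \left(-4\right) + 1 = 264 + 1 = 265$)
$x - 14943 = 265 - 14943 = -14678$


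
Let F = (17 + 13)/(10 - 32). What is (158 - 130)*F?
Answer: -420/11 ≈ -38.182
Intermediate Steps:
F = -15/11 (F = 30/(-22) = 30*(-1/22) = -15/11 ≈ -1.3636)
(158 - 130)*F = (158 - 130)*(-15/11) = 28*(-15/11) = -420/11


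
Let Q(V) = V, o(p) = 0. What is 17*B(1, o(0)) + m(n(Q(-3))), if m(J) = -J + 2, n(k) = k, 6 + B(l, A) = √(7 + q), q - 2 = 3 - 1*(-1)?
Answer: -97 + 17*√13 ≈ -35.706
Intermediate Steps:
q = 6 (q = 2 + (3 - 1*(-1)) = 2 + (3 + 1) = 2 + 4 = 6)
B(l, A) = -6 + √13 (B(l, A) = -6 + √(7 + 6) = -6 + √13)
m(J) = 2 - J
17*B(1, o(0)) + m(n(Q(-3))) = 17*(-6 + √13) + (2 - 1*(-3)) = (-102 + 17*√13) + (2 + 3) = (-102 + 17*√13) + 5 = -97 + 17*√13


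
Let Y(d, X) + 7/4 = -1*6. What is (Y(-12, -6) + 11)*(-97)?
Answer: -1261/4 ≈ -315.25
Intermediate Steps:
Y(d, X) = -31/4 (Y(d, X) = -7/4 - 1*6 = -7/4 - 6 = -31/4)
(Y(-12, -6) + 11)*(-97) = (-31/4 + 11)*(-97) = (13/4)*(-97) = -1261/4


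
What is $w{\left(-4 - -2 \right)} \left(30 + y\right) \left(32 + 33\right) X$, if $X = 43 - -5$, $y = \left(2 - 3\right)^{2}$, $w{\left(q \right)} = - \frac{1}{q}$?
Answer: $48360$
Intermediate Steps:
$y = 1$ ($y = \left(-1\right)^{2} = 1$)
$X = 48$ ($X = 43 + 5 = 48$)
$w{\left(-4 - -2 \right)} \left(30 + y\right) \left(32 + 33\right) X = - \frac{1}{-4 - -2} \left(30 + 1\right) \left(32 + 33\right) 48 = - \frac{1}{-4 + 2} \cdot 31 \cdot 65 \cdot 48 = - \frac{1}{-2} \cdot 2015 \cdot 48 = \left(-1\right) \left(- \frac{1}{2}\right) 2015 \cdot 48 = \frac{1}{2} \cdot 2015 \cdot 48 = \frac{2015}{2} \cdot 48 = 48360$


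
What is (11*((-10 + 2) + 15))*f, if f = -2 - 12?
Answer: -1078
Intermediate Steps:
f = -14
(11*((-10 + 2) + 15))*f = (11*((-10 + 2) + 15))*(-14) = (11*(-8 + 15))*(-14) = (11*7)*(-14) = 77*(-14) = -1078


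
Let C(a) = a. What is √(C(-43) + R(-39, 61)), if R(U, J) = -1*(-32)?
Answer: I*√11 ≈ 3.3166*I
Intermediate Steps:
R(U, J) = 32
√(C(-43) + R(-39, 61)) = √(-43 + 32) = √(-11) = I*√11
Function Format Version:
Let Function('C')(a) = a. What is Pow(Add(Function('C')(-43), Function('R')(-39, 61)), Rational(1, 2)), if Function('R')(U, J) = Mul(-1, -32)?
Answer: Mul(I, Pow(11, Rational(1, 2))) ≈ Mul(3.3166, I)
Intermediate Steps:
Function('R')(U, J) = 32
Pow(Add(Function('C')(-43), Function('R')(-39, 61)), Rational(1, 2)) = Pow(Add(-43, 32), Rational(1, 2)) = Pow(-11, Rational(1, 2)) = Mul(I, Pow(11, Rational(1, 2)))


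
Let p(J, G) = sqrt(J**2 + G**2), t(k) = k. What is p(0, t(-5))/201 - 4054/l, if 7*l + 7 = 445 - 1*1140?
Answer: 951248/23517 ≈ 40.449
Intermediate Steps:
l = -702/7 (l = -1 + (445 - 1*1140)/7 = -1 + (445 - 1140)/7 = -1 + (1/7)*(-695) = -1 - 695/7 = -702/7 ≈ -100.29)
p(J, G) = sqrt(G**2 + J**2)
p(0, t(-5))/201 - 4054/l = sqrt((-5)**2 + 0**2)/201 - 4054/(-702/7) = sqrt(25 + 0)*(1/201) - 4054*(-7/702) = sqrt(25)*(1/201) + 14189/351 = 5*(1/201) + 14189/351 = 5/201 + 14189/351 = 951248/23517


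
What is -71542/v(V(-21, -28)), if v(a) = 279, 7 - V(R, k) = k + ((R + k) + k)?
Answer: -71542/279 ≈ -256.42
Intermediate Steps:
V(R, k) = 7 - R - 3*k (V(R, k) = 7 - (k + ((R + k) + k)) = 7 - (k + (R + 2*k)) = 7 - (R + 3*k) = 7 + (-R - 3*k) = 7 - R - 3*k)
-71542/v(V(-21, -28)) = -71542/279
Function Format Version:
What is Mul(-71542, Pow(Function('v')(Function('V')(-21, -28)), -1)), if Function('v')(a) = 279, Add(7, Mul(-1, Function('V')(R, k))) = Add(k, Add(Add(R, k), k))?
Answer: Rational(-71542, 279) ≈ -256.42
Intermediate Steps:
Function('V')(R, k) = Add(7, Mul(-1, R), Mul(-3, k)) (Function('V')(R, k) = Add(7, Mul(-1, Add(k, Add(Add(R, k), k)))) = Add(7, Mul(-1, Add(k, Add(R, Mul(2, k))))) = Add(7, Mul(-1, Add(R, Mul(3, k)))) = Add(7, Add(Mul(-1, R), Mul(-3, k))) = Add(7, Mul(-1, R), Mul(-3, k)))
Mul(-71542, Pow(Function('v')(Function('V')(-21, -28)), -1)) = Mul(-71542, Pow(279, -1)) = Mul(-71542, Rational(1, 279)) = Rational(-71542, 279)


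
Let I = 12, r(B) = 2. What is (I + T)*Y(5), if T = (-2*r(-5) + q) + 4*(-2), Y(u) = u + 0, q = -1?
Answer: -5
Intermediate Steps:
Y(u) = u
T = -13 (T = (-2*2 - 1) + 4*(-2) = (-4 - 1) - 8 = -5 - 8 = -13)
(I + T)*Y(5) = (12 - 13)*5 = -1*5 = -5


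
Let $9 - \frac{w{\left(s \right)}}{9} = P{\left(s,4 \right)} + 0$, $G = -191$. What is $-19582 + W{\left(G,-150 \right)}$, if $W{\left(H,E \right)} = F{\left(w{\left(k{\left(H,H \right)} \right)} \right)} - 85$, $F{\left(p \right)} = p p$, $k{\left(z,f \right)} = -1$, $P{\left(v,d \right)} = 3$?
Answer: $-16751$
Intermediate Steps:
$w{\left(s \right)} = 54$ ($w{\left(s \right)} = 81 - 9 \left(3 + 0\right) = 81 - 27 = 54$)
$F{\left(p \right)} = p^{2}$
$W{\left(H,E \right)} = 2831$ ($W{\left(H,E \right)} = 54^{2} - 85 = 2916 - 85 = 2831$)
$-19582 + W{\left(G,-150 \right)} = -19582 + 2831 = -16751$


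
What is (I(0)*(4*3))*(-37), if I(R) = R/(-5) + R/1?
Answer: 0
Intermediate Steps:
I(R) = 4*R/5 (I(R) = R*(-⅕) + R*1 = -R/5 + R = 4*R/5)
(I(0)*(4*3))*(-37) = (((⅘)*0)*(4*3))*(-37) = (0*12)*(-37) = 0*(-37) = 0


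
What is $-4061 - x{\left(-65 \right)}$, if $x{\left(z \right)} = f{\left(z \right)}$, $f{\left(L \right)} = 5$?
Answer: $-4066$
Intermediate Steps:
$x{\left(z \right)} = 5$
$-4061 - x{\left(-65 \right)} = -4061 - 5 = -4066$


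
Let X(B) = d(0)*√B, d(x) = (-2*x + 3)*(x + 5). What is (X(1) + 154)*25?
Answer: 4225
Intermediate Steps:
d(x) = (3 - 2*x)*(5 + x)
X(B) = 15*√B (X(B) = (15 - 7*0 - 2*0²)*√B = (15 + 0 - 2*0)*√B = (15 + 0 + 0)*√B = 15*√B)
(X(1) + 154)*25 = (15*√1 + 154)*25 = (15*1 + 154)*25 = (15 + 154)*25 = 169*25 = 4225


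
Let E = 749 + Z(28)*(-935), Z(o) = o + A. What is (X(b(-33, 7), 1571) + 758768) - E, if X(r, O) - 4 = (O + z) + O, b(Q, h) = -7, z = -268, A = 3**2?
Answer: 795492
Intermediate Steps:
A = 9
Z(o) = 9 + o (Z(o) = o + 9 = 9 + o)
X(r, O) = -264 + 2*O (X(r, O) = 4 + ((O - 268) + O) = 4 + ((-268 + O) + O) = 4 + (-268 + 2*O) = -264 + 2*O)
E = -33846 (E = 749 + (9 + 28)*(-935) = 749 + 37*(-935) = 749 - 34595 = -33846)
(X(b(-33, 7), 1571) + 758768) - E = ((-264 + 2*1571) + 758768) - 1*(-33846) = ((-264 + 3142) + 758768) + 33846 = (2878 + 758768) + 33846 = 761646 + 33846 = 795492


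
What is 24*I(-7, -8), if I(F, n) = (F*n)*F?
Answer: -9408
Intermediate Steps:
I(F, n) = n*F²
24*I(-7, -8) = 24*(-8*(-7)²) = 24*(-8*49) = 24*(-392) = -9408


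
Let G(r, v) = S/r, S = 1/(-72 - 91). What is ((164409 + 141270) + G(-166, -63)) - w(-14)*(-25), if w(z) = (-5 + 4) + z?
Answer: 8260915633/27058 ≈ 3.0530e+5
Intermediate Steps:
w(z) = -1 + z
S = -1/163 (S = 1/(-163) = -1/163 ≈ -0.0061350)
G(r, v) = -1/(163*r)
((164409 + 141270) + G(-166, -63)) - w(-14)*(-25) = ((164409 + 141270) - 1/163/(-166)) - (-1 - 14)*(-25) = (305679 - 1/163*(-1/166)) - (-15)*(-25) = (305679 + 1/27058) - 1*375 = 8271062383/27058 - 375 = 8260915633/27058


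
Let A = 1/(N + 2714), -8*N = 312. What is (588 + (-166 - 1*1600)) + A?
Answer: -3151149/2675 ≈ -1178.0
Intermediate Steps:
N = -39 (N = -⅛*312 = -39)
A = 1/2675 (A = 1/(-39 + 2714) = 1/2675 ≈ 0.00037383)
(588 + (-166 - 1*1600)) + A = (588 + (-166 - 1*1600)) + 1/2675 = (588 + (-166 - 1600)) + 1/2675 = (588 - 1766) + 1/2675 = -1178 + 1/2675 = -3151149/2675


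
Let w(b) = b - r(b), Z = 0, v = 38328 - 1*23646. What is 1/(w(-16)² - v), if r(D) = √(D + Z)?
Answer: -7221/104293874 - 32*I/52146937 ≈ -6.9237e-5 - 6.1365e-7*I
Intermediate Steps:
v = 14682 (v = 38328 - 23646 = 14682)
r(D) = √D (r(D) = √(D + 0) = √D)
w(b) = b - √b
1/(w(-16)² - v) = 1/((-16 - √(-16))² - 1*14682) = 1/((-16 - 4*I)² - 14682) = 1/(-14682 + (-16 - 4*I)²)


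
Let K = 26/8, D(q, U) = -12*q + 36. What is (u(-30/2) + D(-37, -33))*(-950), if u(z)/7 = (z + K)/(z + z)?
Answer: -5503255/12 ≈ -4.5860e+5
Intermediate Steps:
D(q, U) = 36 - 12*q
K = 13/4 (K = 26*(⅛) = 13/4 ≈ 3.2500)
u(z) = 7*(13/4 + z)/(2*z) (u(z) = 7*((z + 13/4)/(z + z)) = 7*((13/4 + z)/((2*z))) = 7*((13/4 + z)*(1/(2*z))) = 7*((13/4 + z)/(2*z)) = 7*(13/4 + z)/(2*z))
(u(-30/2) + D(-37, -33))*(-950) = (7*(13 + 4*(-30/2))/(8*((-30/2))) + (36 - 12*(-37)))*(-950) = (7*(13 + 4*(-30*½))/(8*((-30*½))) + (36 + 444))*(-950) = ((7/8)*(13 + 4*(-15))/(-15) + 480)*(-950) = ((7/8)*(-1/15)*(13 - 60) + 480)*(-950) = ((7/8)*(-1/15)*(-47) + 480)*(-950) = (329/120 + 480)*(-950) = (57929/120)*(-950) = -5503255/12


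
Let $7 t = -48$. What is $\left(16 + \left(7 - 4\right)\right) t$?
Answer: $- \frac{912}{7} \approx -130.29$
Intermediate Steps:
$t = - \frac{48}{7}$ ($t = \frac{1}{7} \left(-48\right) = - \frac{48}{7} \approx -6.8571$)
$\left(16 + \left(7 - 4\right)\right) t = \left(16 + \left(7 - 4\right)\right) \left(- \frac{48}{7}\right) = \left(16 + 3\right) \left(- \frac{48}{7}\right) = 19 \left(- \frac{48}{7}\right) = - \frac{912}{7}$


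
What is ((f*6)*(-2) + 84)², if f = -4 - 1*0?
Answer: 17424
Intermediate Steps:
f = -4 (f = -4 + 0 = -4)
((f*6)*(-2) + 84)² = (-4*6*(-2) + 84)² = (-24*(-2) + 84)² = (48 + 84)² = 132² = 17424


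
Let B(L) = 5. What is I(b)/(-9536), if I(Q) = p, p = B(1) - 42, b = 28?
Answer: 37/9536 ≈ 0.0038800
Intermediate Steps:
p = -37 (p = 5 - 42 = -37)
I(Q) = -37
I(b)/(-9536) = -37/(-9536) = -37*(-1/9536) = 37/9536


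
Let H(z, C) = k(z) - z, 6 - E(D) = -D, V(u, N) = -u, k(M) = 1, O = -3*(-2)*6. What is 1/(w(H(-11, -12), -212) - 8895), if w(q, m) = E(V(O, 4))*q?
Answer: -1/9255 ≈ -0.00010805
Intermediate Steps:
O = 36 (O = 6*6 = 36)
E(D) = 6 + D (E(D) = 6 - (-1)*D = 6 + D)
H(z, C) = 1 - z
w(q, m) = -30*q (w(q, m) = (6 - 1*36)*q = (6 - 36)*q = -30*q)
1/(w(H(-11, -12), -212) - 8895) = 1/(-30*(1 - 1*(-11)) - 8895) = 1/(-30*(1 + 11) - 8895) = 1/(-30*12 - 8895) = 1/(-360 - 8895) = 1/(-9255) = -1/9255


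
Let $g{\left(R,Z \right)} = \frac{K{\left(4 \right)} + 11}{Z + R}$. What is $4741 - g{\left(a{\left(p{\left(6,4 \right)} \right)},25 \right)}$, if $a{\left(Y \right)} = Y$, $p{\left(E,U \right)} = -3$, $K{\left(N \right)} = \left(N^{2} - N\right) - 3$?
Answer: $\frac{52141}{11} \approx 4740.1$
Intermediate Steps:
$K{\left(N \right)} = -3 + N^{2} - N$
$g{\left(R,Z \right)} = \frac{20}{R + Z}$ ($g{\left(R,Z \right)} = \frac{\left(-3 + 4^{2} - 4\right) + 11}{Z + R} = \frac{\left(-3 + 16 - 4\right) + 11}{R + Z} = \frac{9 + 11}{R + Z} = \frac{20}{R + Z}$)
$4741 - g{\left(a{\left(p{\left(6,4 \right)} \right)},25 \right)} = 4741 - \frac{20}{-3 + 25} = 4741 - \frac{20}{22} = 4741 - 20 \cdot \frac{1}{22} = 4741 - \frac{10}{11} = \frac{52141}{11}$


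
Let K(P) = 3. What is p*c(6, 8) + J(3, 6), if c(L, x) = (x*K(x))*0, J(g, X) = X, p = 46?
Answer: 6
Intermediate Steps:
c(L, x) = 0 (c(L, x) = (x*3)*0 = (3*x)*0 = 0)
p*c(6, 8) + J(3, 6) = 46*0 + 6 = 0 + 6 = 6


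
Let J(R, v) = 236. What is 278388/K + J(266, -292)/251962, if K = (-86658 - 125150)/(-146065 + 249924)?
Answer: -910625284228027/6670945912 ≈ -1.3651e+5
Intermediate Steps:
K = -211808/103859 ≈ -2.0394
278388/K + J(266, -292)/251962 = 278388/(-211808/103859) + 236/251962 = 278388*(-103859/211808) + 236*(1/251962) = -7228274823/52952 + 118/125981 = -910625284228027/6670945912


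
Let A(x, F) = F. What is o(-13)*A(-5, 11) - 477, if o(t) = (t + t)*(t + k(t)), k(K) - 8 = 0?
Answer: 953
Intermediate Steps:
k(K) = 8 (k(K) = 8 + 0 = 8)
o(t) = 2*t*(8 + t) (o(t) = (t + t)*(t + 8) = (2*t)*(8 + t) = 2*t*(8 + t))
o(-13)*A(-5, 11) - 477 = (2*(-13)*(8 - 13))*11 - 477 = (2*(-13)*(-5))*11 - 477 = 130*11 - 477 = 1430 - 477 = 953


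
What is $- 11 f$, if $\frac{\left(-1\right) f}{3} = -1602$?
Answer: $-52866$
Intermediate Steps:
$f = 4806$ ($f = \left(-3\right) \left(-1602\right) = 4806$)
$- 11 f = \left(-11\right) 4806 = -52866$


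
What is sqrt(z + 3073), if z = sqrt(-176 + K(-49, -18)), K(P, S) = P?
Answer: sqrt(3073 + 15*I) ≈ 55.435 + 0.1353*I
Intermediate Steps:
z = 15*I (z = sqrt(-176 - 49) = sqrt(-225) = 15*I ≈ 15.0*I)
sqrt(z + 3073) = sqrt(15*I + 3073) = sqrt(3073 + 15*I)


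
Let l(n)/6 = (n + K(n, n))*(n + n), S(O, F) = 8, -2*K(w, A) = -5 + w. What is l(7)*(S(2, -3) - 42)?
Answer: -17136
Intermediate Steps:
K(w, A) = 5/2 - w/2 (K(w, A) = -(-5 + w)/2 = 5/2 - w/2)
l(n) = 12*n*(5/2 + n/2) (l(n) = 6*((n + (5/2 - n/2))*(n + n)) = 6*((5/2 + n/2)*(2*n)) = 6*(2*n*(5/2 + n/2)) = 12*n*(5/2 + n/2))
l(7)*(S(2, -3) - 42) = (6*7*(5 + 7))*(8 - 42) = (6*7*12)*(-34) = 504*(-34) = -17136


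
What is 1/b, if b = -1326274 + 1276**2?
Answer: 1/301902 ≈ 3.3123e-6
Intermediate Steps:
b = 301902 (b = -1326274 + 1628176 = 301902)
1/b = 1/301902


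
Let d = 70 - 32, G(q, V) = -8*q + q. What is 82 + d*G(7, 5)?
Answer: -1780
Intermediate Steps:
G(q, V) = -7*q
d = 38
82 + d*G(7, 5) = 82 + 38*(-7*7) = 82 + 38*(-49) = 82 - 1862 = -1780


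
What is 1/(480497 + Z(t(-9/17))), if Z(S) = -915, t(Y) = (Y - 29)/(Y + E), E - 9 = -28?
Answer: 1/479582 ≈ 2.0851e-6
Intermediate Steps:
E = -19 (E = 9 - 28 = -19)
t(Y) = (-29 + Y)/(-19 + Y) (t(Y) = (Y - 29)/(Y - 19) = (-29 + Y)/(-19 + Y))
1/(480497 + Z(t(-9/17))) = 1/(480497 - 915) = 1/479582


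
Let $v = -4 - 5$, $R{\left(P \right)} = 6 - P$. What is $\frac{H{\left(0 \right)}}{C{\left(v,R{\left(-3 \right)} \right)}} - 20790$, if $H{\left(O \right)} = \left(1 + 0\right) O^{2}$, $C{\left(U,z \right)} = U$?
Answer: $-20790$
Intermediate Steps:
$v = -9$
$H{\left(O \right)} = O^{2}$ ($H{\left(O \right)} = 1 O^{2} = O^{2}$)
$\frac{H{\left(0 \right)}}{C{\left(v,R{\left(-3 \right)} \right)}} - 20790 = \frac{0^{2}}{-9} - 20790 = 0 \left(- \frac{1}{9}\right) - 20790 = 0 - 20790 = -20790$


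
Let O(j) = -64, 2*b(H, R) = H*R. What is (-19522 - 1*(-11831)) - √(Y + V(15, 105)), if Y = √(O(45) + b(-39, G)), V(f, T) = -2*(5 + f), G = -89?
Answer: -7691 - √(-160 + 2*√6686)/2 ≈ -7691.9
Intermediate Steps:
V(f, T) = -10 - 2*f
b(H, R) = H*R/2 (b(H, R) = (H*R)/2 = H*R/2)
Y = √6686/2 (Y = √(-64 + (½)*(-39)*(-89)) = √(-64 + 3471/2) = √(3343/2) = √6686/2 ≈ 40.884)
(-19522 - 1*(-11831)) - √(Y + V(15, 105)) = (-19522 - 1*(-11831)) - √(√6686/2 + (-10 - 2*15)) = (-19522 + 11831) - √(√6686/2 + (-10 - 30)) = -7691 - √(√6686/2 - 40) = -7691 - √(-40 + √6686/2)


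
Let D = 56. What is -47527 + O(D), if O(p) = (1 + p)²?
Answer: -44278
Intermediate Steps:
-47527 + O(D) = -47527 + (1 + 56)² = -47527 + 57² = -47527 + 3249 = -44278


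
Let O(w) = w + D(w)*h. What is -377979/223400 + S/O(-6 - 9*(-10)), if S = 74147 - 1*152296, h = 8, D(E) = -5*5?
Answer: 4353660259/6478600 ≈ 672.01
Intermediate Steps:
D(E) = -25
S = -78149 (S = 74147 - 152296 = -78149)
O(w) = -200 + w (O(w) = w - 25*8 = w - 200 = -200 + w)
-377979/223400 + S/O(-6 - 9*(-10)) = -377979/223400 - 78149/(-200 + (-6 - 9*(-10))) = -377979*1/223400 - 78149/(-200 + (-6 + 90)) = -377979/223400 - 78149/(-200 + 84) = -377979/223400 - 78149/(-116) = -377979/223400 - 78149*(-1/116) = -377979/223400 + 78149/116 = 4353660259/6478600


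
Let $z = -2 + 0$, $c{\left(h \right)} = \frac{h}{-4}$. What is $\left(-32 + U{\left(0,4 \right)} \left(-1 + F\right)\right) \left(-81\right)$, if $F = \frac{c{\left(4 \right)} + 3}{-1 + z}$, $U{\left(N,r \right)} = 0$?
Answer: $2592$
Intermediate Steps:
$c{\left(h \right)} = - \frac{h}{4}$ ($c{\left(h \right)} = h \left(- \frac{1}{4}\right) = - \frac{h}{4}$)
$z = -2$
$F = - \frac{2}{3}$ ($F = \frac{\left(- \frac{1}{4}\right) 4 + 3}{-1 - 2} = \frac{-1 + 3}{-3} = 2 \left(- \frac{1}{3}\right) = - \frac{2}{3} \approx -0.66667$)
$\left(-32 + U{\left(0,4 \right)} \left(-1 + F\right)\right) \left(-81\right) = \left(-32 + 0 \left(-1 - \frac{2}{3}\right)\right) \left(-81\right) = \left(-32 + 0 \left(- \frac{5}{3}\right)\right) \left(-81\right) = \left(-32 + 0\right) \left(-81\right) = \left(-32\right) \left(-81\right) = 2592$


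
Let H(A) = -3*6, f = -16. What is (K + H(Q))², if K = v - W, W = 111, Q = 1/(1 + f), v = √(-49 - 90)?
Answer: (129 - I*√139)² ≈ 16502.0 - 3041.8*I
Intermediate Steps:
v = I*√139 (v = √(-139) = I*√139 ≈ 11.79*I)
Q = -1/15 (Q = 1/(1 - 16) = 1/(-15) = -1/15 ≈ -0.066667)
H(A) = -18
K = -111 + I*√139 (K = I*√139 - 1*111 = I*√139 - 111 = -111 + I*√139 ≈ -111.0 + 11.79*I)
(K + H(Q))² = ((-111 + I*√139) - 18)² = (-129 + I*√139)²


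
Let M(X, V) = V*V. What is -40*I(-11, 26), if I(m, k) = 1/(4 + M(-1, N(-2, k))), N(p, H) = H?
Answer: -1/17 ≈ -0.058824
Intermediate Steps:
M(X, V) = V**2
I(m, k) = 1/(4 + k**2)
-40*I(-11, 26) = -40/(4 + 26**2) = -40/(4 + 676) = -40/680 = -40*1/680 = -1/17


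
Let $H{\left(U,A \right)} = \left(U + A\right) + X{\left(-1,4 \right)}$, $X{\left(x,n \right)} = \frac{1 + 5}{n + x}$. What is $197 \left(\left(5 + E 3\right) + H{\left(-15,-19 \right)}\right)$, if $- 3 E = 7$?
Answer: $-6698$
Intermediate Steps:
$X{\left(x,n \right)} = \frac{6}{n + x}$
$E = - \frac{7}{3}$ ($E = \left(- \frac{1}{3}\right) 7 = - \frac{7}{3} \approx -2.3333$)
$H{\left(U,A \right)} = 2 + A + U$ ($H{\left(U,A \right)} = \left(U + A\right) + \frac{6}{4 - 1} = \left(A + U\right) + \frac{6}{3} = \left(A + U\right) + 6 \cdot \frac{1}{3} = \left(A + U\right) + 2 = 2 + A + U$)
$197 \left(\left(5 + E 3\right) + H{\left(-15,-19 \right)}\right) = 197 \left(\left(5 - 7\right) - 32\right) = 197 \left(-2 - 32\right) = 197 \left(-34\right) = -6698$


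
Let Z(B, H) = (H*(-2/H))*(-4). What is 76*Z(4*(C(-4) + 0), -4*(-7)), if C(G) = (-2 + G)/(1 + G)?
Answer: 608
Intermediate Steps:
C(G) = (-2 + G)/(1 + G)
Z(B, H) = 8 (Z(B, H) = -2*(-4) = 8)
76*Z(4*(C(-4) + 0), -4*(-7)) = 76*8 = 608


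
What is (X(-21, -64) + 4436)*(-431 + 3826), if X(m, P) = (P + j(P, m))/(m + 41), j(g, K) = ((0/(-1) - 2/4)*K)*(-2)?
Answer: 60183165/4 ≈ 1.5046e+7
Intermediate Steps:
j(g, K) = K (j(g, K) = ((0*(-1) - 2*¼)*K)*(-2) = ((0 - ½)*K)*(-2) = -K/2*(-2) = K)
X(m, P) = (P + m)/(41 + m) (X(m, P) = (P + m)/(m + 41) = (P + m)/(41 + m))
(X(-21, -64) + 4436)*(-431 + 3826) = ((-64 - 21)/(41 - 21) + 4436)*(-431 + 3826) = (-85/20 + 4436)*3395 = ((1/20)*(-85) + 4436)*3395 = (-17/4 + 4436)*3395 = (17727/4)*3395 = 60183165/4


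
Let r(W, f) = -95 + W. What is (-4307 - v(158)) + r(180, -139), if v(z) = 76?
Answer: -4298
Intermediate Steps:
(-4307 - v(158)) + r(180, -139) = (-4307 - 1*76) + (-95 + 180) = (-4307 - 76) + 85 = -4383 + 85 = -4298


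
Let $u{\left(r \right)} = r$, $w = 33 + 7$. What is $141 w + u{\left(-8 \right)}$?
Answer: $5632$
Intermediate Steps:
$w = 40$
$141 w + u{\left(-8 \right)} = 141 \cdot 40 - 8 = 5640 - 8 = 5632$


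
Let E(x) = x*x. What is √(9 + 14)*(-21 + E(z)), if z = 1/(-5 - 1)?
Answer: -755*√23/36 ≈ -100.58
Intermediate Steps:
z = -⅙ (z = 1/(-6) = -⅙ ≈ -0.16667)
E(x) = x²
√(9 + 14)*(-21 + E(z)) = √(9 + 14)*(-21 + (-⅙)²) = √23*(-21 + 1/36) = √23*(-755/36) = -755*√23/36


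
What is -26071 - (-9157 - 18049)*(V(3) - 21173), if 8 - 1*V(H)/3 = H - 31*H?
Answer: -568060145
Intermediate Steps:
V(H) = 24 + 90*H (V(H) = 24 - 3*(H - 31*H) = 24 - (-90)*H = 24 + 90*H)
-26071 - (-9157 - 18049)*(V(3) - 21173) = -26071 - (-9157 - 18049)*((24 + 90*3) - 21173) = -26071 - (-27206)*((24 + 270) - 21173) = -26071 - (-27206)*(294 - 21173) = -26071 - (-27206)*(-20879) = -26071 - 1*568034074 = -26071 - 568034074 = -568060145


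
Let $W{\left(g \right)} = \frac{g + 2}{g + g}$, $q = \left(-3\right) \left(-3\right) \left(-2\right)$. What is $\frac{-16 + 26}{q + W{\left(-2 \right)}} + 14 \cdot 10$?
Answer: $\frac{1255}{9} \approx 139.44$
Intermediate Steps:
$q = -18$ ($q = 9 \left(-2\right) = -18$)
$W{\left(g \right)} = \frac{2 + g}{2 g}$
$\frac{-16 + 26}{q + W{\left(-2 \right)}} + 14 \cdot 10 = \frac{-16 + 26}{-18 + \frac{2 - 2}{2 \left(-2\right)}} + 14 \cdot 10 = \frac{10}{-18 + \frac{1}{2} \left(- \frac{1}{2}\right) 0} + 140 = \frac{10}{-18 + 0} + 140 = \frac{10}{-18} + 140 = 10 \left(- \frac{1}{18}\right) + 140 = - \frac{5}{9} + 140 = \frac{1255}{9}$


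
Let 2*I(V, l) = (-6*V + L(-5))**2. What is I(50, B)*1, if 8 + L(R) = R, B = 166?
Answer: 97969/2 ≈ 48985.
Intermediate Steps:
L(R) = -8 + R
I(V, l) = (-13 - 6*V)**2/2 (I(V, l) = (-6*V + (-8 - 5))**2/2 = (-6*V - 13)**2/2 = (-13 - 6*V)**2/2)
I(50, B)*1 = ((13 + 6*50)**2/2)*1 = ((13 + 300)**2/2)*1 = ((1/2)*313**2)*1 = ((1/2)*97969)*1 = (97969/2)*1 = 97969/2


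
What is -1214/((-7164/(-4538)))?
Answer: -1377283/1791 ≈ -769.00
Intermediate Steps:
-1214/((-7164/(-4538))) = -1214/((-7164*(-1/4538))) = -1214/3582/2269 = -1214*2269/3582 = -1377283/1791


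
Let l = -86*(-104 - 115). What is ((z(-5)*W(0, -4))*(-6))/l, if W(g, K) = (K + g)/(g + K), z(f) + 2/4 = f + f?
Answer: 21/6278 ≈ 0.0033450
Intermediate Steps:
z(f) = -½ + 2*f (z(f) = -½ + (f + f) = -½ + 2*f)
W(g, K) = 1 (W(g, K) = (K + g)/(K + g) = 1)
l = 18834 (l = -86*(-219) = 18834)
((z(-5)*W(0, -4))*(-6))/l = (((-½ + 2*(-5))*1)*(-6))/18834 = (((-½ - 10)*1)*(-6))*(1/18834) = (-21/2*1*(-6))*(1/18834) = -21/2*(-6)*(1/18834) = 63*(1/18834) = 21/6278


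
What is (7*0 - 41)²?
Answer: 1681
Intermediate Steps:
(7*0 - 41)² = (0 - 41)² = (-41)² = 1681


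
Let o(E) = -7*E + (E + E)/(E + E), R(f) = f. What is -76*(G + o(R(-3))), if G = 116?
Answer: -10488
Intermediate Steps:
o(E) = 1 - 7*E (o(E) = -7*E + (2*E)/((2*E)) = -7*E + (2*E)*(1/(2*E)) = -7*E + 1 = 1 - 7*E)
-76*(G + o(R(-3))) = -76*(116 + (1 - 7*(-3))) = -76*(116 + (1 + 21)) = -76*(116 + 22) = -76*138 = -10488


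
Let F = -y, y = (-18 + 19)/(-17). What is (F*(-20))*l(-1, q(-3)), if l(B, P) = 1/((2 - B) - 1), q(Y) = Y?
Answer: -10/17 ≈ -0.58823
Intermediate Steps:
y = -1/17 (y = 1*(-1/17) = -1/17 ≈ -0.058824)
l(B, P) = 1/(1 - B)
F = 1/17 (F = -1*(-1/17) = 1/17 ≈ 0.058824)
(F*(-20))*l(-1, q(-3)) = ((1/17)*(-20))*(-1/(-1 - 1)) = -(-20)/(17*(-2)) = -(-20)*(-1)/(17*2) = -20/17*½ = -10/17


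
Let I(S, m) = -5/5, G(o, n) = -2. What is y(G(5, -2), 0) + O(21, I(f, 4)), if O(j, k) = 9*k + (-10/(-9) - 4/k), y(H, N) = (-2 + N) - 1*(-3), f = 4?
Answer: -26/9 ≈ -2.8889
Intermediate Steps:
y(H, N) = 1 + N (y(H, N) = (-2 + N) + 3 = 1 + N)
I(S, m) = -1 (I(S, m) = -5*1/5 = -1)
O(j, k) = 10/9 - 4/k + 9*k (O(j, k) = 9*k + (-10*(-1/9) - 4/k) = 9*k + (10/9 - 4/k) = 10/9 - 4/k + 9*k)
y(G(5, -2), 0) + O(21, I(f, 4)) = (1 + 0) + (10/9 - 4/(-1) + 9*(-1)) = 1 + (10/9 - 4*(-1) - 9) = 1 + (10/9 + 4 - 9) = 1 - 35/9 = -26/9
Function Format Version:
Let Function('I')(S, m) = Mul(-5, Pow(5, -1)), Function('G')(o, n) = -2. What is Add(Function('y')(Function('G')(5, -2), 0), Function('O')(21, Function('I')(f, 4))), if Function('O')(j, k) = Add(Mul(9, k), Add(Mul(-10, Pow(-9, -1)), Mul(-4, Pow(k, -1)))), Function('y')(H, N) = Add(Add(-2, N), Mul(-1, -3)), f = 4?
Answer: Rational(-26, 9) ≈ -2.8889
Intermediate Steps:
Function('y')(H, N) = Add(1, N) (Function('y')(H, N) = Add(Add(-2, N), 3) = Add(1, N))
Function('I')(S, m) = -1 (Function('I')(S, m) = Mul(-5, Rational(1, 5)) = -1)
Function('O')(j, k) = Add(Rational(10, 9), Mul(-4, Pow(k, -1)), Mul(9, k)) (Function('O')(j, k) = Add(Mul(9, k), Add(Mul(-10, Rational(-1, 9)), Mul(-4, Pow(k, -1)))) = Add(Mul(9, k), Add(Rational(10, 9), Mul(-4, Pow(k, -1)))) = Add(Rational(10, 9), Mul(-4, Pow(k, -1)), Mul(9, k)))
Add(Function('y')(Function('G')(5, -2), 0), Function('O')(21, Function('I')(f, 4))) = Add(Add(1, 0), Add(Rational(10, 9), Mul(-4, Pow(-1, -1)), Mul(9, -1))) = Add(1, Add(Rational(10, 9), Mul(-4, -1), -9)) = Add(1, Add(Rational(10, 9), 4, -9)) = Add(1, Rational(-35, 9)) = Rational(-26, 9)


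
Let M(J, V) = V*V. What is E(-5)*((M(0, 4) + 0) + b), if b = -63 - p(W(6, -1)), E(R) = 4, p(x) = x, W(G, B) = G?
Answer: -212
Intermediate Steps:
M(J, V) = V**2
b = -69 (b = -63 - 1*6 = -63 - 6 = -69)
E(-5)*((M(0, 4) + 0) + b) = 4*((4**2 + 0) - 69) = 4*((16 + 0) - 69) = 4*(16 - 69) = 4*(-53) = -212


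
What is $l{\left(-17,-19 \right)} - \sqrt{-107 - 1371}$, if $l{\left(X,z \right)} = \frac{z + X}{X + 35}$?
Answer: $-2 - i \sqrt{1478} \approx -2.0 - 38.445 i$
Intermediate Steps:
$l{\left(X,z \right)} = \frac{X + z}{35 + X}$
$l{\left(-17,-19 \right)} - \sqrt{-107 - 1371} = \frac{-17 - 19}{35 - 17} - \sqrt{-107 - 1371} = \frac{1}{18} \left(-36\right) - \sqrt{-1478} = \frac{1}{18} \left(-36\right) - i \sqrt{1478} = -2 - i \sqrt{1478}$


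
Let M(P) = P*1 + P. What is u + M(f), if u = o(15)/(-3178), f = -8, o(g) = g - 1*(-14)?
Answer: -50877/3178 ≈ -16.009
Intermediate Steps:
o(g) = 14 + g (o(g) = g + 14 = 14 + g)
u = -29/3178 (u = (14 + 15)/(-3178) = 29*(-1/3178) = -29/3178 ≈ -0.0091252)
M(P) = 2*P (M(P) = P + P = 2*P)
u + M(f) = -29/3178 + 2*(-8) = -29/3178 - 16 = -50877/3178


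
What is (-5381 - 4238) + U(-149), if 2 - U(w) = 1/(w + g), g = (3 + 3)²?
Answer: -1086720/113 ≈ -9617.0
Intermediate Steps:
g = 36 (g = 6² = 36)
U(w) = 2 - 1/(36 + w) (U(w) = 2 - 1/(w + 36) = 2 - 1/(36 + w))
(-5381 - 4238) + U(-149) = (-5381 - 4238) + (71 + 2*(-149))/(36 - 149) = -9619 + (71 - 298)/(-113) = -9619 - 1/113*(-227) = -9619 + 227/113 = -1086720/113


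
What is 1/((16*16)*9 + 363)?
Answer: 1/2667 ≈ 0.00037495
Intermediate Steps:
1/((16*16)*9 + 363) = 1/(256*9 + 363) = 1/(2304 + 363) = 1/2667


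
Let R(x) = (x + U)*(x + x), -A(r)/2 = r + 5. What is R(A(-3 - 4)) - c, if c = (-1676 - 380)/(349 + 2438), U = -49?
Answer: -1001264/2787 ≈ -359.26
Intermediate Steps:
c = -2056/2787 ≈ -0.73771
A(r) = -10 - 2*r (A(r) = -2*(r + 5) = -2*(5 + r) = -10 - 2*r)
R(x) = 2*x*(-49 + x) (R(x) = (x - 49)*(x + x) = (-49 + x)*(2*x) = 2*x*(-49 + x))
R(A(-3 - 4)) - c = 2*(-10 - 2*(-3 - 4))*(-49 + (-10 - 2*(-3 - 4))) - 1*(-2056/2787) = 2*(-10 - 2*(-7))*(-49 + (-10 - 2*(-7))) + 2056/2787 = 2*(-10 + 14)*(-49 + (-10 + 14)) + 2056/2787 = 2*4*(-49 + 4) + 2056/2787 = 2*4*(-45) + 2056/2787 = -360 + 2056/2787 = -1001264/2787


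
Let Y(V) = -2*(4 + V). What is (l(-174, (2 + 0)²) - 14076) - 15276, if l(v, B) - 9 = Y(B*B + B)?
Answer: -29391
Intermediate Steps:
Y(V) = -8 - 2*V
l(v, B) = 1 - 2*B - 2*B² (l(v, B) = 9 + (-8 - 2*(B*B + B)) = 9 + (-8 - 2*(B² + B)) = 9 + (-8 - 2*(B + B²)) = 9 + (-8 + (-2*B - 2*B²)) = 9 + (-8 - 2*B - 2*B²) = 1 - 2*B - 2*B²)
(l(-174, (2 + 0)²) - 14076) - 15276 = ((1 - 2*(2 + 0)²*(1 + (2 + 0)²)) - 14076) - 15276 = ((1 - 2*2²*(1 + 2²)) - 14076) - 15276 = ((1 - 2*4*(1 + 4)) - 14076) - 15276 = ((1 - 2*4*5) - 14076) - 15276 = ((1 - 40) - 14076) - 15276 = (-39 - 14076) - 15276 = -14115 - 15276 = -29391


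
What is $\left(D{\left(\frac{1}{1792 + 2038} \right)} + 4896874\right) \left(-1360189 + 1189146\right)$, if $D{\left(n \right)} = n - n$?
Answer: $-837576019582$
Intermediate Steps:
$D{\left(n \right)} = 0$
$\left(D{\left(\frac{1}{1792 + 2038} \right)} + 4896874\right) \left(-1360189 + 1189146\right) = \left(0 + 4896874\right) \left(-1360189 + 1189146\right) = 4896874 \left(-171043\right) = -837576019582$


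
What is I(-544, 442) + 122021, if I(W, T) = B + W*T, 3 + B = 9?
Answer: -118421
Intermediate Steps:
B = 6 (B = -3 + 9 = 6)
I(W, T) = 6 + T*W (I(W, T) = 6 + W*T = 6 + T*W)
I(-544, 442) + 122021 = (6 + 442*(-544)) + 122021 = (6 - 240448) + 122021 = -240442 + 122021 = -118421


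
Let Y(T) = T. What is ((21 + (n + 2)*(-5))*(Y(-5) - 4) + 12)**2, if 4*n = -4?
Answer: 17424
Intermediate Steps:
n = -1 (n = (1/4)*(-4) = -1)
((21 + (n + 2)*(-5))*(Y(-5) - 4) + 12)**2 = ((21 + (-1 + 2)*(-5))*(-5 - 4) + 12)**2 = ((21 + 1*(-5))*(-9) + 12)**2 = ((21 - 5)*(-9) + 12)**2 = (16*(-9) + 12)**2 = (-144 + 12)**2 = (-132)**2 = 17424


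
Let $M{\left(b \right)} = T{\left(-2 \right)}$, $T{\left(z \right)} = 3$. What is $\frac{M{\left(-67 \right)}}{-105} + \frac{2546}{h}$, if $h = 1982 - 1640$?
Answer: $\frac{2336}{315} \approx 7.4159$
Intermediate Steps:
$M{\left(b \right)} = 3$
$h = 342$
$\frac{M{\left(-67 \right)}}{-105} + \frac{2546}{h} = \frac{3}{-105} + \frac{2546}{342} = 3 \left(- \frac{1}{105}\right) + 2546 \cdot \frac{1}{342} = - \frac{1}{35} + \frac{67}{9} = \frac{2336}{315}$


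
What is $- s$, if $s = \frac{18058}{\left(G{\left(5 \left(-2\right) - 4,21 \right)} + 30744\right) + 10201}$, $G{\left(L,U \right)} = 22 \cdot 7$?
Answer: $- \frac{18058}{41099} \approx -0.43938$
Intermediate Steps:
$G{\left(L,U \right)} = 154$
$s = \frac{18058}{41099}$ ($s = \frac{18058}{\left(154 + 30744\right) + 10201} = \frac{18058}{30898 + 10201} = \frac{18058}{41099} \approx 0.43938$)
$- s = \left(-1\right) \frac{18058}{41099} = - \frac{18058}{41099}$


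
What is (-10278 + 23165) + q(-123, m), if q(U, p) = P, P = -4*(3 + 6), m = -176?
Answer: 12851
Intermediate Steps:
P = -36 (P = -4*9 = -36)
q(U, p) = -36
(-10278 + 23165) + q(-123, m) = (-10278 + 23165) - 36 = 12887 - 36 = 12851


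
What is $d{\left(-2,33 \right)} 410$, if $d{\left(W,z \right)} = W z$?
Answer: $-27060$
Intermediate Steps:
$d{\left(-2,33 \right)} 410 = \left(-2\right) 33 \cdot 410 = \left(-66\right) 410 = -27060$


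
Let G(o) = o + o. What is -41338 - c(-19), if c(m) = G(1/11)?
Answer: -454720/11 ≈ -41338.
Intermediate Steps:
G(o) = 2*o
c(m) = 2/11
-41338 - c(-19) = -41338 - 1*2/11 = -41338 - 2/11 = -454720/11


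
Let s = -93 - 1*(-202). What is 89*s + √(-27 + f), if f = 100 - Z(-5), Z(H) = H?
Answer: 9701 + √78 ≈ 9709.8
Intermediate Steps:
f = 105 (f = 100 - 1*(-5) = 100 + 5 = 105)
s = 109 (s = -93 + 202 = 109)
89*s + √(-27 + f) = 89*109 + √(-27 + 105) = 9701 + √78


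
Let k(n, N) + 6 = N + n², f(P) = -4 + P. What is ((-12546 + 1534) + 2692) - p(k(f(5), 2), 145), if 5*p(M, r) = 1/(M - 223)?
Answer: -9401599/1130 ≈ -8320.0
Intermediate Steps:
k(n, N) = -6 + N + n² (k(n, N) = -6 + (N + n²) = -6 + N + n²)
p(M, r) = 1/(5*(-223 + M)) (p(M, r) = 1/(5*(M - 223)) = 1/(5*(-223 + M)))
((-12546 + 1534) + 2692) - p(k(f(5), 2), 145) = ((-12546 + 1534) + 2692) - 1/(5*(-223 + (-6 + 2 + (-4 + 5)²))) = (-11012 + 2692) - 1/(5*(-223 + (-6 + 2 + 1²))) = -8320 - 1/(5*(-223 + (-6 + 2 + 1))) = -8320 - 1/(5*(-223 - 3)) = -8320 - 1/(5*(-226)) = -8320 - (-1)/(5*226) = -8320 - 1*(-1/1130) = -8320 + 1/1130 = -9401599/1130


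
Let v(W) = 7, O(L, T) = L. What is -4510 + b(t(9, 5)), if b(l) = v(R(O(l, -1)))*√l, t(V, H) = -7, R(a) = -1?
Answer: -4510 + 7*I*√7 ≈ -4510.0 + 18.52*I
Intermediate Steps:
b(l) = 7*√l
-4510 + b(t(9, 5)) = -4510 + 7*√(-7) = -4510 + 7*(I*√7) = -4510 + 7*I*√7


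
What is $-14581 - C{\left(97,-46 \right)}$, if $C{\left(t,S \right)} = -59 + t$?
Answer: $-14619$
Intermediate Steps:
$-14581 - C{\left(97,-46 \right)} = -14581 - \left(-59 + 97\right) = -14581 - 38 = -14619$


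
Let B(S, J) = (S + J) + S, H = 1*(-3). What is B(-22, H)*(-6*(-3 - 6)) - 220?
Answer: -2758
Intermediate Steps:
H = -3
B(S, J) = J + 2*S (B(S, J) = (J + S) + S = J + 2*S)
B(-22, H)*(-6*(-3 - 6)) - 220 = (-3 + 2*(-22))*(-6*(-3 - 6)) - 220 = (-3 - 44)*(-6*(-9)) - 220 = -47*54 - 220 = -2538 - 220 = -2758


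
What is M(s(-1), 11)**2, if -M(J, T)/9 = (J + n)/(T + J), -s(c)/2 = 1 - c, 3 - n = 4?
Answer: 2025/49 ≈ 41.327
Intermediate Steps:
n = -1 (n = 3 - 1*4 = 3 - 4 = -1)
s(c) = -2 + 2*c (s(c) = -2*(1 - c) = -2 + 2*c)
M(J, T) = -9*(-1 + J)/(J + T) (M(J, T) = -9*(J - 1)/(T + J) = -9*(-1 + J)/(J + T))
M(s(-1), 11)**2 = (9*(1 - (-2 + 2*(-1)))/((-2 + 2*(-1)) + 11))**2 = (9*(1 - (-2 - 2))/((-2 - 2) + 11))**2 = (9*(1 - 1*(-4))/(-4 + 11))**2 = (9*(1 + 4)/7)**2 = (9*(1/7)*5)**2 = (45/7)**2 = 2025/49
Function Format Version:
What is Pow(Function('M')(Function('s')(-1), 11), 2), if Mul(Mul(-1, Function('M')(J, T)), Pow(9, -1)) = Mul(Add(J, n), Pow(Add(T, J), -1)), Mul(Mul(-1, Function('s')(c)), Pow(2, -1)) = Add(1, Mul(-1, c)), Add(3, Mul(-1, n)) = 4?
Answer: Rational(2025, 49) ≈ 41.327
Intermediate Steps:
n = -1 (n = Add(3, Mul(-1, 4)) = Add(3, -4) = -1)
Function('s')(c) = Add(-2, Mul(2, c)) (Function('s')(c) = Mul(-2, Add(1, Mul(-1, c))) = Add(-2, Mul(2, c)))
Function('M')(J, T) = Mul(-9, Pow(Add(J, T), -1), Add(-1, J)) (Function('M')(J, T) = Mul(-9, Mul(Add(J, -1), Pow(Add(T, J), -1))) = Mul(-9, Mul(Add(-1, J), Pow(Add(J, T), -1))) = Mul(-9, Mul(Pow(Add(J, T), -1), Add(-1, J))) = Mul(-9, Pow(Add(J, T), -1), Add(-1, J)))
Pow(Function('M')(Function('s')(-1), 11), 2) = Pow(Mul(9, Pow(Add(Add(-2, Mul(2, -1)), 11), -1), Add(1, Mul(-1, Add(-2, Mul(2, -1))))), 2) = Pow(Mul(9, Pow(Add(Add(-2, -2), 11), -1), Add(1, Mul(-1, Add(-2, -2)))), 2) = Pow(Mul(9, Pow(Add(-4, 11), -1), Add(1, Mul(-1, -4))), 2) = Pow(Mul(9, Pow(7, -1), Add(1, 4)), 2) = Pow(Mul(9, Rational(1, 7), 5), 2) = Pow(Rational(45, 7), 2) = Rational(2025, 49)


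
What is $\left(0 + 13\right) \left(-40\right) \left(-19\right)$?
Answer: $9880$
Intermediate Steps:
$\left(0 + 13\right) \left(-40\right) \left(-19\right) = 13 \left(-40\right) \left(-19\right) = \left(-520\right) \left(-19\right) = 9880$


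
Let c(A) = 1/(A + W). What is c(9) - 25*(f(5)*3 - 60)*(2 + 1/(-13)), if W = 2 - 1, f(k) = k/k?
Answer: 356263/130 ≈ 2740.5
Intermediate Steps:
f(k) = 1
W = 1
c(A) = 1/(1 + A) (c(A) = 1/(A + 1) = 1/(1 + A))
c(9) - 25*(f(5)*3 - 60)*(2 + 1/(-13)) = 1/(1 + 9) - 25*(1*3 - 60)*(2 + 1/(-13)) = 1/10 - 25*(3 - 60)*(2 - 1/13) = ⅒ - (-1425)*25/13 = ⅒ - 25*(-1425/13) = ⅒ + 35625/13 = 356263/130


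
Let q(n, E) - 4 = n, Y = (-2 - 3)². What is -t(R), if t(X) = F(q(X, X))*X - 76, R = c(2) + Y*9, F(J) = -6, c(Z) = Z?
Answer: 1438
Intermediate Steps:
Y = 25 (Y = (-5)² = 25)
q(n, E) = 4 + n
R = 227 (R = 2 + 25*9 = 2 + 225 = 227)
t(X) = -76 - 6*X (t(X) = -6*X - 76 = -76 - 6*X)
-t(R) = -(-76 - 6*227) = -(-76 - 1362) = -1*(-1438) = 1438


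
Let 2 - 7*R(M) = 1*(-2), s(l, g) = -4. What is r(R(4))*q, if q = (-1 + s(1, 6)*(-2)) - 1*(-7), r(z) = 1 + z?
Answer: 22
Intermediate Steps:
R(M) = 4/7 (R(M) = 2/7 - (-2)/7 = 2/7 - 1/7*(-2) = 2/7 + 2/7 = 4/7)
q = 14 (q = (-1 - 4*(-2)) - 1*(-7) = (-1 + 8) + 7 = 7 + 7 = 14)
r(R(4))*q = (1 + 4/7)*14 = (11/7)*14 = 22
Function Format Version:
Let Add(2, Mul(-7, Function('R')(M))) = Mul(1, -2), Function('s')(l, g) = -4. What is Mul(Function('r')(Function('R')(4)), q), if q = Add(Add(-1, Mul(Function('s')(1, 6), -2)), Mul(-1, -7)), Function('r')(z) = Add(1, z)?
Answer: 22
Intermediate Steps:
Function('R')(M) = Rational(4, 7) (Function('R')(M) = Add(Rational(2, 7), Mul(Rational(-1, 7), Mul(1, -2))) = Add(Rational(2, 7), Mul(Rational(-1, 7), -2)) = Add(Rational(2, 7), Rational(2, 7)) = Rational(4, 7))
q = 14 (q = Add(Add(-1, Mul(-4, -2)), Mul(-1, -7)) = Add(Add(-1, 8), 7) = Add(7, 7) = 14)
Mul(Function('r')(Function('R')(4)), q) = Mul(Add(1, Rational(4, 7)), 14) = Mul(Rational(11, 7), 14) = 22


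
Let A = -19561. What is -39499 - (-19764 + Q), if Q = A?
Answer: -174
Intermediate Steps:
Q = -19561
-39499 - (-19764 + Q) = -39499 - (-19764 - 19561) = -39499 - 1*(-39325) = -39499 + 39325 = -174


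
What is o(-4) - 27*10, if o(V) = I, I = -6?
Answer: -276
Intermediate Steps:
o(V) = -6
o(-4) - 27*10 = -6 - 27*10 = -6 - 270 = -276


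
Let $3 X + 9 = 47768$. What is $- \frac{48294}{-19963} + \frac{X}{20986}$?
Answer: $\frac{3993906569}{1256830554} \approx 3.1778$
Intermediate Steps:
$X = \frac{47759}{3}$ ($X = -3 + \frac{1}{3} \cdot 47768 = -3 + \frac{47768}{3} = \frac{47759}{3} \approx 15920.0$)
$- \frac{48294}{-19963} + \frac{X}{20986} = - \frac{48294}{-19963} + \frac{47759}{3 \cdot 20986} = \left(-48294\right) \left(- \frac{1}{19963}\right) + \frac{47759}{3} \cdot \frac{1}{20986} = \frac{48294}{19963} + \frac{47759}{62958} = \frac{3993906569}{1256830554}$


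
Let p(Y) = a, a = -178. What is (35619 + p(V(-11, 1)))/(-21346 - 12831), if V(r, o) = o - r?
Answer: -35441/34177 ≈ -1.0370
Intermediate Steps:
p(Y) = -178
(35619 + p(V(-11, 1)))/(-21346 - 12831) = (35619 - 178)/(-21346 - 12831) = 35441/(-34177) = 35441*(-1/34177) = -35441/34177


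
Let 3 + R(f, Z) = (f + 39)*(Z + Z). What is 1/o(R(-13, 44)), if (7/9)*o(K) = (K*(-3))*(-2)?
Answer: 7/123390 ≈ 5.6731e-5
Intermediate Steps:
R(f, Z) = -3 + 2*Z*(39 + f) (R(f, Z) = -3 + (f + 39)*(Z + Z) = -3 + (39 + f)*(2*Z) = -3 + 2*Z*(39 + f))
o(K) = 54*K/7 (o(K) = 9*((K*(-3))*(-2))/7 = 9*(-3*K*(-2))/7 = 9*(6*K)/7 = 54*K/7)
1/o(R(-13, 44)) = 1/(54*(-3 + 78*44 + 2*44*(-13))/7) = 1/(54*(-3 + 3432 - 1144)/7) = 1/((54/7)*2285) = 1/(123390/7) = 7/123390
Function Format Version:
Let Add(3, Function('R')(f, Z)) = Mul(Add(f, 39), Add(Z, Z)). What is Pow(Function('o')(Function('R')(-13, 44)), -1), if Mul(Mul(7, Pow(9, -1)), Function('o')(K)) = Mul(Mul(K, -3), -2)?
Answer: Rational(7, 123390) ≈ 5.6731e-5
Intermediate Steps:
Function('R')(f, Z) = Add(-3, Mul(2, Z, Add(39, f))) (Function('R')(f, Z) = Add(-3, Mul(Add(f, 39), Add(Z, Z))) = Add(-3, Mul(Add(39, f), Mul(2, Z))) = Add(-3, Mul(2, Z, Add(39, f))))
Function('o')(K) = Mul(Rational(54, 7), K) (Function('o')(K) = Mul(Rational(9, 7), Mul(Mul(K, -3), -2)) = Mul(Rational(9, 7), Mul(Mul(-3, K), -2)) = Mul(Rational(9, 7), Mul(6, K)) = Mul(Rational(54, 7), K))
Pow(Function('o')(Function('R')(-13, 44)), -1) = Pow(Mul(Rational(54, 7), Add(-3, Mul(78, 44), Mul(2, 44, -13))), -1) = Pow(Mul(Rational(54, 7), Add(-3, 3432, -1144)), -1) = Pow(Mul(Rational(54, 7), 2285), -1) = Pow(Rational(123390, 7), -1) = Rational(7, 123390)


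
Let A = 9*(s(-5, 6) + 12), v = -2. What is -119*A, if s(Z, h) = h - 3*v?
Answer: -25704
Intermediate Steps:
s(Z, h) = 6 + h (s(Z, h) = h - 3*(-2) = h + 6 = 6 + h)
A = 216 (A = 9*((6 + 6) + 12) = 9*(12 + 12) = 9*24 = 216)
-119*A = -119*216 = -25704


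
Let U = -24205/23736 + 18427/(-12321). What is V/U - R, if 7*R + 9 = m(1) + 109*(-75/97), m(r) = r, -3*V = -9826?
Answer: -214604296021327/166493759761 ≈ -1289.0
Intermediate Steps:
V = 9826/3 (V = -⅓*(-9826) = 9826/3 ≈ 3275.3)
U = -245204359/97483752 (U = -24205*1/23736 + 18427*(-1/12321) = -24205/23736 - 18427/12321 = -245204359/97483752 ≈ -2.5153)
R = -8951/679 (R = -9/7 + (1 + 109*(-75/97))/7 = -9/7 + (1 - 8175/97)/7 = -9/7 + (⅐)*(-8078/97) = -9/7 - 1154/97 = -8951/679 ≈ -13.183)
V/U - R = 9826/(3*(-245204359/97483752)) - 1*(-8951/679) = (9826/3)*(-97483752/245204359) + 8951/679 = -319291782384/245204359 + 8951/679 = -214604296021327/166493759761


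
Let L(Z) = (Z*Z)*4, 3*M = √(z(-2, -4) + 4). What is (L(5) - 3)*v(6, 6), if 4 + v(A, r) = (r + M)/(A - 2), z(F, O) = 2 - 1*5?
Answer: -2813/12 ≈ -234.42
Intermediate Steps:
z(F, O) = -3 (z(F, O) = 2 - 5 = -3)
M = ⅓ (M = √(-3 + 4)/3 = √1/3 = (⅓)*1 = ⅓ ≈ 0.33333)
L(Z) = 4*Z² (L(Z) = Z²*4 = 4*Z²)
v(A, r) = -4 + (⅓ + r)/(-2 + A) (v(A, r) = -4 + (r + ⅓)/(A - 2) = -4 + (⅓ + r)/(-2 + A))
(L(5) - 3)*v(6, 6) = (4*5² - 3)*((25/3 + 6 - 4*6)/(-2 + 6)) = (4*25 - 3)*((25/3 + 6 - 24)/4) = (100 - 3)*((¼)*(-29/3)) = 97*(-29/12) = -2813/12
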